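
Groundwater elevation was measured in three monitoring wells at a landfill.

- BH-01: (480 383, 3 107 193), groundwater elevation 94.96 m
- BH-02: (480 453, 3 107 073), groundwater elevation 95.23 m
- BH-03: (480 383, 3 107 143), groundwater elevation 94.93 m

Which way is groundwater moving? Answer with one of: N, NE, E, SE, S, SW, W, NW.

Three-point gradient (reference BH-01): Δ to BH-02 = (70, -120, +0.27), Δ to BH-03 = (0, -50, -0.03).
∂h/∂x = +0.004886, ∂h/∂y = +0.0006000 (det = -3500).
Flow = −∇h = (-0.004886 east, -0.0006000 north), which points west.

W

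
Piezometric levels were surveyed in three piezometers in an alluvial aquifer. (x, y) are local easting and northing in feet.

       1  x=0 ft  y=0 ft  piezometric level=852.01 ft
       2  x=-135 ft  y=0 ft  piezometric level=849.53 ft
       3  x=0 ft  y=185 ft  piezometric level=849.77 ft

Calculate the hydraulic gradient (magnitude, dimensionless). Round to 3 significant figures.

∂h/∂x = (849.53 − 852.01) / (-135 − 0) = +0.01837
∂h/∂y = (849.77 − 852.01) / (185 − 0) = -0.01211
|∇h| = √(0.01837² + -0.01211²) = 0.022

0.0220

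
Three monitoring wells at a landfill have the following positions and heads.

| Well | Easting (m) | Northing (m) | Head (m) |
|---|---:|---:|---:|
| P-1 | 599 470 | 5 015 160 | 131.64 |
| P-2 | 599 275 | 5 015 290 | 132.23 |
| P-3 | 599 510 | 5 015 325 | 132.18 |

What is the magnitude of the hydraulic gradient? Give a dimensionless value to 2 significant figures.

0.0035

With h = a·x + b·y + c and P-1 as origin, the differences give:
  (-195)·a + 130·b = +0.59
  40·a + 165·b = +0.54
Eliminate b (×165 and ×130, subtract): -37375·a = 27.150 → a = ∂h/∂x = -0.0007264
Back-substitute: b = ∂h/∂y = +0.003449.
|∇h| = √(-0.0007264² + 0.003449²) = 0.003525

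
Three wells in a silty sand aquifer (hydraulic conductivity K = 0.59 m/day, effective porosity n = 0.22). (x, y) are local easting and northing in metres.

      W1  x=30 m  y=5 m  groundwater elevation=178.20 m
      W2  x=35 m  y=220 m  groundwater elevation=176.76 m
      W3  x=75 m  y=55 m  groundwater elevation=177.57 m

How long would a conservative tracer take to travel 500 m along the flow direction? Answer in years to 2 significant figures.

Taking W1 as reference: W2−W1 = (5, 215, -1.44); W3−W1 = (45, 50, -0.63).
Determinant of the coordinate differences = 5·50 − 45·215 = -9425.
∂h/∂x = [(-1.44)·50 − (-0.63)·215] / -9425 = -0.006732
∂h/∂y = [5·(-0.63) − 45·(-1.44)] / -9425 = -0.006541
|∇h| = √(-0.006732² + -0.006541²) = 0.009386
Seepage velocity v = K·i/n = 0.59 × 0.009386 / 0.22 = 0.02517 m/day.
t = 500 / 0.02517 = 1.986e+04 days = 54.4 years.

54 years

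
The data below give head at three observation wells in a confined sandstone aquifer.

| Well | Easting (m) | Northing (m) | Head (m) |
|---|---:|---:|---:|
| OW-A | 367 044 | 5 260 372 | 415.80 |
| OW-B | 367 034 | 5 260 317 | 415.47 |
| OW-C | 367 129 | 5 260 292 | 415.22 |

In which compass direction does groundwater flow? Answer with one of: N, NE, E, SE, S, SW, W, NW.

S

Differences from OW-A: to OW-B (Δx, Δy, Δh) = (-10, -55, -0.33); to OW-C = (85, -80, -0.58).
Solve a·Δx + b·Δy = Δh: det = (-10)·(-80) − 85·(-55) = 5475.
∂h/∂x = [(-0.33)·(-80) − (-0.58)·(-55)] / 5475 = -0.001005
∂h/∂y = [(-10)·(-0.58) − 85·(-0.33)] / 5475 = +0.006183
Flow = −∇h = (+0.001005 east, -0.006183 north), which points south.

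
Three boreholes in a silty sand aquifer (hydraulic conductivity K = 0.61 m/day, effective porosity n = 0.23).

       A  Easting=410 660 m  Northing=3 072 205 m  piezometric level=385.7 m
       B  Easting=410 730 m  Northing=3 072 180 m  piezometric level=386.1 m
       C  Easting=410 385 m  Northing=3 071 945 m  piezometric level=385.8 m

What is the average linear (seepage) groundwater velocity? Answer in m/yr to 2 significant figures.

6.0 m/yr

With h = a·x + b·y + c and A as origin, the differences give:
  70·a + (-25)·b = +0.4
  (-275)·a + (-260)·b = +0.1
Eliminate b (×(-260) and ×(-25), subtract): -25075·a = -101.50 → a = ∂h/∂x = +0.004048
Back-substitute: b = ∂h/∂y = -0.004666.
|∇h| = √(0.004048² + -0.004666²) = 0.006177
Seepage velocity v = K·i/n = 0.61 × 0.006177 / 0.23 = 0.01638 m/day = 5.983 m/yr.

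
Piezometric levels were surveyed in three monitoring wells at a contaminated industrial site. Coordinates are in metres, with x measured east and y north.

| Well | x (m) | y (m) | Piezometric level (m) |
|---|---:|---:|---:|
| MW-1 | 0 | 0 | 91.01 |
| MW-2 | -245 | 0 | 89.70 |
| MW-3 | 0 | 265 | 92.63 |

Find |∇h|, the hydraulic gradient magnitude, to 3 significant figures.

∂h/∂x = (89.70 − 91.01) / (-245 − 0) = +0.005347
∂h/∂y = (92.63 − 91.01) / (265 − 0) = +0.006113
|∇h| = √(0.005347² + 0.006113²) = 0.008122

0.00812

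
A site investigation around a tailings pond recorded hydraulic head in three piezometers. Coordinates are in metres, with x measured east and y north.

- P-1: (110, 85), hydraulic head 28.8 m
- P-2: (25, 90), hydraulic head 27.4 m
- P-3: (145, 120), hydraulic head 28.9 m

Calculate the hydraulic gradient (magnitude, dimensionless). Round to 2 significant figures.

With h = a·x + b·y + c and P-1 as origin, the differences give:
  (-85)·a + 5·b = -1.4
  35·a + 35·b = +0.1
Eliminate b (×35 and ×5, subtract): -3150·a = -49.50 → a = ∂h/∂x = +0.01571
Back-substitute: b = ∂h/∂y = -0.01286.
|∇h| = √(0.01571² + -0.01286²) = 0.0203

0.020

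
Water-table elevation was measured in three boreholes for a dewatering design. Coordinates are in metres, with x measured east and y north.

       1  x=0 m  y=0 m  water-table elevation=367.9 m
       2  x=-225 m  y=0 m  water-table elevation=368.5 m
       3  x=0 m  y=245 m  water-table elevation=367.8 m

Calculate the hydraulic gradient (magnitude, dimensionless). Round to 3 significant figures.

0.00270

∂h/∂x = (368.5 − 367.9) / (-225 − 0) = -0.002667
∂h/∂y = (367.8 − 367.9) / (245 − 0) = -0.0004082
|∇h| = √(-0.002667² + -0.0004082²) = 0.002698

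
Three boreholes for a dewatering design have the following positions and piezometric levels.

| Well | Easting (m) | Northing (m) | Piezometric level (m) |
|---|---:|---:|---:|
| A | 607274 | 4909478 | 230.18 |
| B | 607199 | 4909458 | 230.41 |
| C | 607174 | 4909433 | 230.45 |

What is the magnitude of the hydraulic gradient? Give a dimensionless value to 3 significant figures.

0.00412

Three-point gradient (reference A): Δ to B = (-75, -20, +0.23), Δ to C = (-100, -45, +0.27).
∂h/∂x = -0.003600, ∂h/∂y = +0.002000 (det = 1375).
|∇h| = √(-0.003600² + 0.002000²) = 0.004118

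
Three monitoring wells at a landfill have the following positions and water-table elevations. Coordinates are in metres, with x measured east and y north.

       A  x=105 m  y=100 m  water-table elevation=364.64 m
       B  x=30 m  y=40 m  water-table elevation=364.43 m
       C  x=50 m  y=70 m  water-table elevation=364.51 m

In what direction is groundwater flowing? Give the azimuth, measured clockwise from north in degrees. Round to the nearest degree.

With h = a·x + b·y + c and A as origin, the differences give:
  (-75)·a + (-60)·b = -0.21
  (-55)·a + (-30)·b = -0.13
Eliminate b (×(-30) and ×(-60), subtract): -1050·a = -1.500 → a = ∂h/∂x = +0.001429
Back-substitute: b = ∂h/∂y = +0.001714.
Flow direction (−∇h) has components (-0.001429 E, -0.001714 N).
Azimuth = atan2(E, N) = atan2(-0.001429, -0.001714) = 219.8° ≈ 220°.

220°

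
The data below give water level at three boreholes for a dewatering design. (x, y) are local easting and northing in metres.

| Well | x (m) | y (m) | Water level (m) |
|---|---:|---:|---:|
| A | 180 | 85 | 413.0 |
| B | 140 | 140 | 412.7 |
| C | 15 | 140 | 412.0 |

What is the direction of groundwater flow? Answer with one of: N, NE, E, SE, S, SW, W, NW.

W

Taking A as reference: B−A = (-40, 55, -0.3); C−A = (-165, 55, -1.0).
Determinant of the coordinate differences = (-40)·55 − (-165)·55 = 6875.
∂h/∂x = [(-0.3)·55 − (-1.0)·55] / 6875 = +0.005600
∂h/∂y = [(-40)·(-1.0) − (-165)·(-0.3)] / 6875 = -0.001382
Flow = −∇h = (-0.005600 east, +0.001382 north), which points west.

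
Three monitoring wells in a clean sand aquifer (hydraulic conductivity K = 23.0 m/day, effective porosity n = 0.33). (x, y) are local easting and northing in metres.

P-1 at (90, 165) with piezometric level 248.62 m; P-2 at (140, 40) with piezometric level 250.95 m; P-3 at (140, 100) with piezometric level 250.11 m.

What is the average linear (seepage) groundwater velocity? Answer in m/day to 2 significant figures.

1.3 m/day

With h = a·x + b·y + c and P-1 as origin, the differences give:
  50·a + (-125)·b = +2.33
  50·a + (-65)·b = +1.49
Eliminate b (×(-65) and ×(-125), subtract): 3000·a = 34.800 → a = ∂h/∂x = +0.01160
Back-substitute: b = ∂h/∂y = -0.01400.
|∇h| = √(0.01160² + -0.01400²) = 0.01818
Seepage velocity v = K·i/n = 23.0 × 0.01818 / 0.33 = 1.267 m/day.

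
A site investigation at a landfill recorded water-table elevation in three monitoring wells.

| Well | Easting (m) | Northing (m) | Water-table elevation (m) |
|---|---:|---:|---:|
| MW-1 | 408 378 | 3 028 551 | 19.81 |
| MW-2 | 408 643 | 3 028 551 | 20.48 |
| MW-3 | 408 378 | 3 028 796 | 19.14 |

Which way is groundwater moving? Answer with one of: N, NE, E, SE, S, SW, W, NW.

∂h/∂x = (20.48 − 19.81) / (408643 − 408378) = +0.002528
∂h/∂y = (19.14 − 19.81) / (3028796 − 3028551) = -0.002735
Flow = −∇h = (-0.002528 east, +0.002735 north), which points northwest.

NW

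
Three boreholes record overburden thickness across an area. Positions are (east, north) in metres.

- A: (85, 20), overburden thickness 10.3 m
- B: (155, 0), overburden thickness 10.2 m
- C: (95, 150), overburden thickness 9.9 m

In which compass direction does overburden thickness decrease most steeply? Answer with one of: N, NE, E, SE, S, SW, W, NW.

NE

With d = a·x + b·y + c and A as origin, the differences give:
  70·a + (-20)·b = -0.1
  10·a + 130·b = -0.4
Eliminate b (×130 and ×(-20), subtract): 9300·a = -21.00 → a = ∂d/∂x = -0.002258
Back-substitute: b = ∂d/∂y = -0.002903.
Steepest decrease is along −∇f = (+0.002258 E, +0.002903 N) → northeast.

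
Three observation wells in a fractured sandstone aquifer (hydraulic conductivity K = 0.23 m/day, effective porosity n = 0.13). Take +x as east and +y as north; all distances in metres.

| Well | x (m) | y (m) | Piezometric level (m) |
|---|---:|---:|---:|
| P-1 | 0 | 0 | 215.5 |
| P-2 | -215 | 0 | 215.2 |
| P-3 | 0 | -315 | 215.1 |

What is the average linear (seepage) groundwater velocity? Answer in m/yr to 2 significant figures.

∂h/∂x = (215.2 − 215.5) / (-215 − 0) = +0.001395
∂h/∂y = (215.1 − 215.5) / (-315 − 0) = +0.001270
|∇h| = √(0.001395² + 0.001270²) = 0.001887
Seepage velocity v = K·i/n = 0.23 × 0.001887 / 0.13 = 0.003339 m/day = 1.22 m/yr.

1.2 m/yr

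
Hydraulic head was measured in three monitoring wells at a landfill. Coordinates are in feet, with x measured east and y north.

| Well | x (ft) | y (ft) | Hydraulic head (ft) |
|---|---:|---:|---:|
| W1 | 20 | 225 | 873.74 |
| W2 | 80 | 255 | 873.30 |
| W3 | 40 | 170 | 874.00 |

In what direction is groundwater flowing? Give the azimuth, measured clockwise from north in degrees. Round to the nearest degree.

034°

Three-point gradient (reference W1): Δ to W2 = (60, 30, -0.44), Δ to W3 = (20, -55, +0.26).
∂h/∂x = -0.004205, ∂h/∂y = -0.006256 (det = -3900).
Flow direction (−∇h) has components (+0.004205 E, +0.006256 N).
Azimuth = atan2(E, N) = atan2(+0.004205, +0.006256) = 33.9° ≈ 034°.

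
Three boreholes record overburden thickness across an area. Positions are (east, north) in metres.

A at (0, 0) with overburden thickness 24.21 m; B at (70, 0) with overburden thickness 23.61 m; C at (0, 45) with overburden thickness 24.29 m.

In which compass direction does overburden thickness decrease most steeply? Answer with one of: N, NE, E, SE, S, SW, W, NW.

E

∂d/∂x = (23.61 − 24.21) / (70 − 0) = -0.008571
∂d/∂y = (24.29 − 24.21) / (45 − 0) = +0.001778
Steepest decrease is along −∇f = (+0.008571 E, -0.001778 N) → east.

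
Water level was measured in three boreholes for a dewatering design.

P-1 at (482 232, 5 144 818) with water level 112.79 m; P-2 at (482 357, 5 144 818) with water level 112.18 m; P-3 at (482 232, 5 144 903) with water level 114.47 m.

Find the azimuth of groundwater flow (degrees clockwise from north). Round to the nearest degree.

∂h/∂x = (112.18 − 112.79) / (482357 − 482232) = -0.004880
∂h/∂y = (114.47 − 112.79) / (5144903 − 5144818) = +0.01976
Flow direction (−∇h) has components (+0.004880 E, -0.01976 N).
Azimuth = atan2(E, N) = atan2(+0.004880, -0.01976) = 166.1° ≈ 166°.

166°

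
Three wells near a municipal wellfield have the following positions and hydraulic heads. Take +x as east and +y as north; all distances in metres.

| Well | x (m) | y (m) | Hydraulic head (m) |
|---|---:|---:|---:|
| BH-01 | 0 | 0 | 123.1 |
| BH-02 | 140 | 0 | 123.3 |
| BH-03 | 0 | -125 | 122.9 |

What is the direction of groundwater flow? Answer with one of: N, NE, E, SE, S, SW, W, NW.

SW

∂h/∂x = (123.3 − 123.1) / (140 − 0) = +0.001429
∂h/∂y = (122.9 − 123.1) / (-125 − 0) = +0.001600
Flow = −∇h = (-0.001429 east, -0.001600 north), which points southwest.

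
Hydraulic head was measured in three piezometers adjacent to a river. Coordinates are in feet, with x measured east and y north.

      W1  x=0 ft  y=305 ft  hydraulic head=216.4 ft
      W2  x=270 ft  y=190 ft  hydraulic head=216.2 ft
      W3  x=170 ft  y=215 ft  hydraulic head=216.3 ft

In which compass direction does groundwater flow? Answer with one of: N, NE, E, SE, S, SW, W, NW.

Three-point gradient (reference W1): Δ to W2 = (270, -115, -0.2), Δ to W3 = (170, -90, -0.1).
∂h/∂x = -0.001368, ∂h/∂y = -0.001474 (det = -4750).
Flow = −∇h = (+0.001368 east, +0.001474 north), which points northeast.

NE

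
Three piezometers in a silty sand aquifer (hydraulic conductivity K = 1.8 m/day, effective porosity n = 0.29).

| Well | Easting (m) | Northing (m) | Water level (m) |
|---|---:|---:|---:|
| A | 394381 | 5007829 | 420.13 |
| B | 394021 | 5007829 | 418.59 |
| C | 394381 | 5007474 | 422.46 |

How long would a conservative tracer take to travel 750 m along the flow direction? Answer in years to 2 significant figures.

∂h/∂x = (418.59 − 420.13) / (394021 − 394381) = +0.004278
∂h/∂y = (422.46 − 420.13) / (5007474 − 5007829) = -0.006563
|∇h| = √(0.004278² + -0.006563²) = 0.007834
Seepage velocity v = K·i/n = 1.8 × 0.007834 / 0.29 = 0.04862 m/day.
t = 750 / 0.04862 = 1.543e+04 days = 42.2 years.

42 years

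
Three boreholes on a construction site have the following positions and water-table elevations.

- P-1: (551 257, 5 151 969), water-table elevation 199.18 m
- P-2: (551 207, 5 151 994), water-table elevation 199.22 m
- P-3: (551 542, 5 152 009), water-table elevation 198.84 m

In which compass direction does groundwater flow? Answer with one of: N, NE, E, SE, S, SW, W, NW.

NE

Taking P-1 as reference: P-2−P-1 = (-50, 25, +0.04); P-3−P-1 = (285, 40, -0.34).
Solve a·Δx + b·Δy = Δh: det = (-50)·40 − 285·25 = -9125.
∂h/∂x = [(+0.04)·40 − (-0.34)·25] / -9125 = -0.001107
∂h/∂y = [(-50)·(-0.34) − 285·(+0.04)] / -9125 = -0.0006137
Flow = −∇h = (+0.001107 east, +0.0006137 north), which points northeast.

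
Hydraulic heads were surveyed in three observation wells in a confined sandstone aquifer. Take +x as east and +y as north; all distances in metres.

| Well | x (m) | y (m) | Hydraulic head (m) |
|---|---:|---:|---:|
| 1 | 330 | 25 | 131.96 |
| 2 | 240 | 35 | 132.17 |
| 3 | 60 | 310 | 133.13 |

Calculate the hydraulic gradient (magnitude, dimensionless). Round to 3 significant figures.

With h = a·x + b·y + c and 1 as origin, the differences give:
  (-90)·a + 10·b = +0.21
  (-270)·a + 285·b = +1.17
Eliminate b (×285 and ×10, subtract): -22950·a = 48.150 → a = ∂h/∂x = -0.002098
Back-substitute: b = ∂h/∂y = +0.002118.
|∇h| = √(-0.002098² + 0.002118²) = 0.002981

0.00298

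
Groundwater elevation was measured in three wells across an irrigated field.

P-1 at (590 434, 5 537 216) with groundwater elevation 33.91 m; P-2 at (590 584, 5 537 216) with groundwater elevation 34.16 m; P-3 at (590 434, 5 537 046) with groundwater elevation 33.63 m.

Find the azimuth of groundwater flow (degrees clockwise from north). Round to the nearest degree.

∂h/∂x = (34.16 − 33.91) / (590584 − 590434) = +0.001667
∂h/∂y = (33.63 − 33.91) / (5537046 − 5537216) = +0.001647
Flow direction (−∇h) has components (-0.001667 E, -0.001647 N).
Azimuth = atan2(E, N) = atan2(-0.001667, -0.001647) = 225.3° ≈ 225°.

225°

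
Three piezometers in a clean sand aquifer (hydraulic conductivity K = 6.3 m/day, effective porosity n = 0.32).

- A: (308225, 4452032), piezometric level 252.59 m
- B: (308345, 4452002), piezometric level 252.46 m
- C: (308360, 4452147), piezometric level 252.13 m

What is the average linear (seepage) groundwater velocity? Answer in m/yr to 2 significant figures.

19 m/yr

Differences from A: to B (Δx, Δy, Δh) = (120, -30, -0.13); to C = (135, 115, -0.46).
Determinant of the coordinate differences = 120·115 − 135·(-30) = 17850.
∂h/∂x = [(-0.13)·115 − (-0.46)·(-30)] / 17850 = -0.001611
∂h/∂y = [120·(-0.46) − 135·(-0.13)] / 17850 = -0.002109
|∇h| = √(-0.001611² + -0.002109²) = 0.002654
Seepage velocity v = K·i/n = 6.3 × 0.002654 / 0.32 = 0.05225 m/day = 19.08 m/yr.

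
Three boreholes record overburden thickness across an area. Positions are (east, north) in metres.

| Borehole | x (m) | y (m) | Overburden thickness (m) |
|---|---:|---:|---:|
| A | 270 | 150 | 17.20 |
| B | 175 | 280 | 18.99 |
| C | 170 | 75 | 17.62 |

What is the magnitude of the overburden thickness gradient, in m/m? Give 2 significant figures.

With d = a·x + b·y + c and A as origin, the differences give:
  (-95)·a + 130·b = +1.79
  (-100)·a + (-75)·b = +0.42
Eliminate b (×(-75) and ×130, subtract): 20125·a = -188.850 → a = ∂d/∂x = -0.009384
Back-substitute: b = ∂d/∂y = +0.006912.
|∇f| = √(-0.009384² + 0.006912²) = 0.01165 m/m

0.012 m/m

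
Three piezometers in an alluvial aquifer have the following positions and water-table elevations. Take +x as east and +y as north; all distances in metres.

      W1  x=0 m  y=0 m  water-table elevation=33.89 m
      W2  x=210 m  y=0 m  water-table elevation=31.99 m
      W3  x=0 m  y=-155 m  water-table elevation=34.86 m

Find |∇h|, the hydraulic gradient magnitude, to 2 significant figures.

0.011

∂h/∂x = (31.99 − 33.89) / (210 − 0) = -0.009048
∂h/∂y = (34.86 − 33.89) / (-155 − 0) = -0.006258
|∇h| = √(-0.009048² + -0.006258²) = 0.011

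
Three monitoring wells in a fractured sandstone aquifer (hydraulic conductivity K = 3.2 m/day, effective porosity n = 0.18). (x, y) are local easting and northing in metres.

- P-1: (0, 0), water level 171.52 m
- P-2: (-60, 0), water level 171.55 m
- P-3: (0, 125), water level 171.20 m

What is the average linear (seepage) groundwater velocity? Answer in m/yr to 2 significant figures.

17 m/yr

∂h/∂x = (171.55 − 171.52) / (-60 − 0) = -0.0005000
∂h/∂y = (171.20 − 171.52) / (125 − 0) = -0.002560
|∇h| = √(-0.0005000² + -0.002560²) = 0.002608
Seepage velocity v = K·i/n = 3.2 × 0.002608 / 0.18 = 0.04636 m/day = 16.93 m/yr.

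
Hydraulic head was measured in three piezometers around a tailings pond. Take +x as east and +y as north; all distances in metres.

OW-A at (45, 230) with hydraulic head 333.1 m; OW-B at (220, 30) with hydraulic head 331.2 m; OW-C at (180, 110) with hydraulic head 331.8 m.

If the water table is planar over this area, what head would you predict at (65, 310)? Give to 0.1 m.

With h = a·x + b·y + c and OW-A as origin, the differences give:
  175·a + (-200)·b = -1.9
  135·a + (-120)·b = -1.3
Eliminate b (×(-120) and ×(-200), subtract): 6000·a = -32.00 → a = ∂h/∂x = -0.005333
Back-substitute: b = ∂h/∂y = +0.004833.
h(65, 310) = 333.1 + (-0.005333)·(20) + (+0.004833)·(80) = 333.1 -0.107 +0.387 = 333.380 m.

333.4 m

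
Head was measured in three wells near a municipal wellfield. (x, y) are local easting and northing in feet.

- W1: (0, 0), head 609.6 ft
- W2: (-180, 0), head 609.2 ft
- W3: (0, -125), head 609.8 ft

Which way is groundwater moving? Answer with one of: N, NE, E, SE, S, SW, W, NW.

∂h/∂x = (609.2 − 609.6) / (-180 − 0) = +0.002222
∂h/∂y = (609.8 − 609.6) / (-125 − 0) = -0.001600
Flow = −∇h = (-0.002222 east, +0.001600 north), which points northwest.

NW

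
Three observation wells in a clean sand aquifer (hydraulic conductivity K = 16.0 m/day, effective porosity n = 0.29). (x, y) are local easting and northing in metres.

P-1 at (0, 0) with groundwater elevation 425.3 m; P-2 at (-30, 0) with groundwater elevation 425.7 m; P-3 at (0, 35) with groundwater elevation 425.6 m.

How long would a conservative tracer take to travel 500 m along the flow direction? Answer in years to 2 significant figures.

∂h/∂x = (425.7 − 425.3) / (-30 − 0) = -0.01333
∂h/∂y = (425.6 − 425.3) / (35 − 0) = +0.008571
|∇h| = √(-0.01333² + 0.008571²) = 0.01585
Seepage velocity v = K·i/n = 16.0 × 0.01585 / 0.29 = 0.8745 m/day.
t = 500 / 0.8745 = 571.8 days = 1.57 years.

1.6 years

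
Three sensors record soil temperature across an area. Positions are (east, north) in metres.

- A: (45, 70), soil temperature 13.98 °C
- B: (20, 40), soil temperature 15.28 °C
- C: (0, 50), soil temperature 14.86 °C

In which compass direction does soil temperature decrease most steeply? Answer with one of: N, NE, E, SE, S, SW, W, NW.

Three-point gradient (reference A): Δ to B = (-25, -30, +1.30), Δ to C = (-45, -20, +0.88).
∂T/∂x = -0.0004706, ∂T/∂y = -0.04294 (det = -850).
Steepest decrease is along −∇f = (+0.0004706 E, +0.04294 N) → north.

N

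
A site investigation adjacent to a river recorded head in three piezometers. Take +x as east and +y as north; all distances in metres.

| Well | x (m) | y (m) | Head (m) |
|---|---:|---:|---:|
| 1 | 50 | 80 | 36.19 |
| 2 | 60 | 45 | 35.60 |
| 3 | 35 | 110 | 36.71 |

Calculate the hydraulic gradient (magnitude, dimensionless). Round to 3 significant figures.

With h = a·x + b·y + c and 1 as origin, the differences give:
  10·a + (-35)·b = -0.59
  (-15)·a + 30·b = +0.52
Eliminate b (×30 and ×(-35), subtract): -225·a = 0.500 → a = ∂h/∂x = -0.002222
Back-substitute: b = ∂h/∂y = +0.01622.
|∇h| = √(-0.002222² + 0.01622²) = 0.01637

0.0164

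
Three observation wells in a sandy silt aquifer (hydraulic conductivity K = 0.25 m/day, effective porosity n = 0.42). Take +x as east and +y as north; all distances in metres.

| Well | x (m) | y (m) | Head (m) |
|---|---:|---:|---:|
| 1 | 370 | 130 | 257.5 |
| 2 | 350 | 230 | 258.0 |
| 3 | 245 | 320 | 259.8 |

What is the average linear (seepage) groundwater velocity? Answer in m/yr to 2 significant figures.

Three-point gradient (reference 1): Δ to 2 = (-20, 100, +0.5), Δ to 3 = (-125, 190, +2.3).
∂h/∂x = -0.01552, ∂h/∂y = +0.001897 (det = 8700).
|∇h| = √(-0.01552² + 0.001897²) = 0.01564
Seepage velocity v = K·i/n = 0.25 × 0.01564 / 0.42 = 0.00931 m/day = 3.4 m/yr.

3.4 m/yr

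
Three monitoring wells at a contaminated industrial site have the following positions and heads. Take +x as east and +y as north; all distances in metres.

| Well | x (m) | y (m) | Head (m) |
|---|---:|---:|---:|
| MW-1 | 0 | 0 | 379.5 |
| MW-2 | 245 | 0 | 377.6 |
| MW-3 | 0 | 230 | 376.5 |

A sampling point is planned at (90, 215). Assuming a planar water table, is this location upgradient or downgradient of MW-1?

∂h/∂x = (377.6 − 379.5) / (245 − 0) = -0.007755
∂h/∂y = (376.5 − 379.5) / (230 − 0) = -0.01304
Head at (90, 215) = 379.5 + (-0.007755)·(90) + (-0.01304)·(215) = 376.00 m.
That is lower than the 379.5 m at MW-1, so the point is downgradient.

downgradient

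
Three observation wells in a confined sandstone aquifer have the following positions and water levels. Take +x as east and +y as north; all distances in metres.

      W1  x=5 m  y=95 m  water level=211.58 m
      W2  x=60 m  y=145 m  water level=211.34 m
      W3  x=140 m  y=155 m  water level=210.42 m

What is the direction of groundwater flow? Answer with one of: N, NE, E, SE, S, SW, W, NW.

SE

Taking W1 as reference: W2−W1 = (55, 50, -0.24); W3−W1 = (135, 60, -1.16).
Determinant of the coordinate differences = 55·60 − 135·50 = -3450.
∂h/∂x = [(-0.24)·60 − (-1.16)·50] / -3450 = -0.01264
∂h/∂y = [55·(-1.16) − 135·(-0.24)] / -3450 = +0.009101
Flow = −∇h = (+0.01264 east, -0.009101 north), which points southeast.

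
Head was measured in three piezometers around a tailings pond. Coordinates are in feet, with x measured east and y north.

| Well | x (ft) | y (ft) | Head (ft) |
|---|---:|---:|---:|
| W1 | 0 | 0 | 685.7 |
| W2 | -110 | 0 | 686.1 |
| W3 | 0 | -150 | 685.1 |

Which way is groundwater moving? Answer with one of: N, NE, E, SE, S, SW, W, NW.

∂h/∂x = (686.1 − 685.7) / (-110 − 0) = -0.003636
∂h/∂y = (685.1 − 685.7) / (-150 − 0) = +0.004000
Flow = −∇h = (+0.003636 east, -0.004000 north), which points southeast.

SE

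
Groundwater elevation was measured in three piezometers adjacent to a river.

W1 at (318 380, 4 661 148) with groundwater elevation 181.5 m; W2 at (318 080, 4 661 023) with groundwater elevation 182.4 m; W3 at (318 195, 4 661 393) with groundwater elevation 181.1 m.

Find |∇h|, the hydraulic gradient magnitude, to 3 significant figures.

Three-point gradient (reference W1): Δ to W2 = (-300, -125, +0.9), Δ to W3 = (-185, 245, -0.4).
∂h/∂x = -0.001765, ∂h/∂y = -0.002965 (det = -96625).
|∇h| = √(-0.001765² + -0.002965²) = 0.003451

0.00345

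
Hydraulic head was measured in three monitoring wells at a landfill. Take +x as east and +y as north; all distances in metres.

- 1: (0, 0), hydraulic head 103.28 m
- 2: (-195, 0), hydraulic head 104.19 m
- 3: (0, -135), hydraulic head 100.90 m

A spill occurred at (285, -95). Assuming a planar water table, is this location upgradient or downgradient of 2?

∂h/∂x = (104.19 − 103.28) / (-195 − 0) = -0.004667
∂h/∂y = (100.90 − 103.28) / (-135 − 0) = +0.01763
Head at (285, -95) = 103.28 + (-0.004667)·(285) + (+0.01763)·(-95) = 100.28 m.
That is lower than the 104.19 m at 2, so the point is downgradient.

downgradient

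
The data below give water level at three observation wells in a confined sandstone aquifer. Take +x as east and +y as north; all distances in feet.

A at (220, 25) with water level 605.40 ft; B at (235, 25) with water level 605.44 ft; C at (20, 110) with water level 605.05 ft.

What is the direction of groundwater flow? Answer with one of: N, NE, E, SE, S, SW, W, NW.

With h = a·x + b·y + c and A as origin, the differences give:
  15·a + 0·b = +0.04
  (-200)·a + 85·b = -0.35
Eliminate b (×85 and ×0, subtract): 1275·a = 3.400 → a = ∂h/∂x = +0.002667
Back-substitute: b = ∂h/∂y = +0.002157.
Flow = −∇h = (-0.002667 east, -0.002157 north), which points southwest.

SW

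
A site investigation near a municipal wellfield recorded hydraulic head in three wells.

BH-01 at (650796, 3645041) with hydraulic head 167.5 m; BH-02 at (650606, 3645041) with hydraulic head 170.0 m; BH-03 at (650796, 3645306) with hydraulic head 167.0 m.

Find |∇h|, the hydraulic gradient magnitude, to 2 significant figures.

0.013

∂h/∂x = (170.0 − 167.5) / (650606 − 650796) = -0.01316
∂h/∂y = (167.0 − 167.5) / (3645306 − 3645041) = -0.001887
|∇h| = √(-0.01316² + -0.001887²) = 0.01329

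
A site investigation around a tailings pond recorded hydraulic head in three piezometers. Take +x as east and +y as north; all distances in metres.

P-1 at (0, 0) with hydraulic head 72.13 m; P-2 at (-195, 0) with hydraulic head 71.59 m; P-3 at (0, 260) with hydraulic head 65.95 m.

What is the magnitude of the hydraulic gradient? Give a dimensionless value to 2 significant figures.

0.024

∂h/∂x = (71.59 − 72.13) / (-195 − 0) = +0.002769
∂h/∂y = (65.95 − 72.13) / (260 − 0) = -0.02377
|∇h| = √(0.002769² + -0.02377²) = 0.02393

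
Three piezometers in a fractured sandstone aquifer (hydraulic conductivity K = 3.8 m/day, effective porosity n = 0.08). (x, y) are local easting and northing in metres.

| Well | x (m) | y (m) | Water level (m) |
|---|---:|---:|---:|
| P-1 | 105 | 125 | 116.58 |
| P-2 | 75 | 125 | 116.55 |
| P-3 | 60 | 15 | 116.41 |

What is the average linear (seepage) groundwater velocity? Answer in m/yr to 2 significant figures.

26 m/yr

With h = a·x + b·y + c and P-1 as origin, the differences give:
  (-30)·a + 0·b = -0.03
  (-45)·a + (-110)·b = -0.17
Eliminate b (×(-110) and ×0, subtract): 3300·a = 3.300 → a = ∂h/∂x = +0.001000
Back-substitute: b = ∂h/∂y = +0.001136.
|∇h| = √(0.001000² + 0.001136²) = 0.001513
Seepage velocity v = K·i/n = 3.8 × 0.001513 / 0.08 = 0.07187 m/day = 26.25 m/yr.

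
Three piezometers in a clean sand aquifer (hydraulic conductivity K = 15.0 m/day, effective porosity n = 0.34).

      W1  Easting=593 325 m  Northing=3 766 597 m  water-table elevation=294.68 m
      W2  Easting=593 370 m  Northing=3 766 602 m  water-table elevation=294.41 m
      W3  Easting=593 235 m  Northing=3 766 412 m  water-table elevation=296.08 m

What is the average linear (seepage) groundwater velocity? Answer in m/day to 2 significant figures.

With h = a·x + b·y + c and W1 as origin, the differences give:
  45·a + 5·b = -0.27
  (-90)·a + (-185)·b = +1.40
Eliminate b (×(-185) and ×5, subtract): -7875·a = 42.950 → a = ∂h/∂x = -0.005454
Back-substitute: b = ∂h/∂y = -0.004914.
|∇h| = √(-0.005454² + -0.004914²) = 0.007341
Seepage velocity v = K·i/n = 15.0 × 0.007341 / 0.34 = 0.3239 m/day.

0.32 m/day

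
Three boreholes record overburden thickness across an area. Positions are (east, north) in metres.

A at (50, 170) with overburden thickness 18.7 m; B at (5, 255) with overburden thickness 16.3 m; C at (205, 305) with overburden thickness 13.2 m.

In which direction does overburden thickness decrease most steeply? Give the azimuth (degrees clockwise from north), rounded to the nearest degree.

013°

Differences from A: to B (Δx, Δy, Δh) = (-45, 85, -2.4); to C = (155, 135, -5.5).
Determinant of the coordinate differences = (-45)·135 − 155·85 = -19250.
∂d/∂x = [(-2.4)·135 − (-5.5)·85] / -19250 = -0.007455
∂d/∂y = [(-45)·(-5.5) − 155·(-2.4)] / -19250 = -0.03218
Steepest decrease is along −∇f: components (+0.007455 E, +0.03218 N).
Azimuth = atan2(+0.007455, +0.03218) = 13.0° ≈ 013°.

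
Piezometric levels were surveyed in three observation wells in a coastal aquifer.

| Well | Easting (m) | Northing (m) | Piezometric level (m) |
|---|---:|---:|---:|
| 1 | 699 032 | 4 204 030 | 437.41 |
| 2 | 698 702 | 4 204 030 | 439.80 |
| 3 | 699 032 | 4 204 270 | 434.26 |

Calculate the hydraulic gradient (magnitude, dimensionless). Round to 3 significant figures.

∂h/∂x = (439.80 − 437.41) / (698702 − 699032) = -0.007242
∂h/∂y = (434.26 − 437.41) / (4204270 − 4204030) = -0.01313
|∇h| = √(-0.007242² + -0.01313²) = 0.01499

0.0150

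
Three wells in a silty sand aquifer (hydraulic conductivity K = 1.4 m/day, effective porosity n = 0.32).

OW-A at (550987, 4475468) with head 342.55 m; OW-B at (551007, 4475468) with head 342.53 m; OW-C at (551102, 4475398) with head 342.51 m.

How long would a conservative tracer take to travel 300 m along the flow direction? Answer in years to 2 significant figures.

Differences from OW-A: to OW-B (Δx, Δy, Δh) = (20, 0, -0.02); to OW-C = (115, -70, -0.04).
Determinant of the coordinate differences = 20·(-70) − 115·0 = -1400.
∂h/∂x = [(-0.02)·(-70) − (-0.04)·0] / -1400 = -0.001000
∂h/∂y = [20·(-0.04) − 115·(-0.02)] / -1400 = -0.001071
|∇h| = √(-0.001000² + -0.001071²) = 0.001465
Seepage velocity v = K·i/n = 1.4 × 0.001465 / 0.32 = 0.006409 m/day.
t = 300 / 0.006409 = 4.681e+04 days = 128 years.

130 years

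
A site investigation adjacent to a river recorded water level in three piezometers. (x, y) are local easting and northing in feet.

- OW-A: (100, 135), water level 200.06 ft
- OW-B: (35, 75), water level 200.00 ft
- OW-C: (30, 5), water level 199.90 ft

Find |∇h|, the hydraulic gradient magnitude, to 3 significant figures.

0.00152

With h = a·x + b·y + c and OW-A as origin, the differences give:
  (-65)·a + (-60)·b = -0.06
  (-70)·a + (-130)·b = -0.16
Eliminate b (×(-130) and ×(-60), subtract): 4250·a = -1.800 → a = ∂h/∂x = -0.0004235
Back-substitute: b = ∂h/∂y = +0.001459.
|∇h| = √(-0.0004235² + 0.001459²) = 0.001519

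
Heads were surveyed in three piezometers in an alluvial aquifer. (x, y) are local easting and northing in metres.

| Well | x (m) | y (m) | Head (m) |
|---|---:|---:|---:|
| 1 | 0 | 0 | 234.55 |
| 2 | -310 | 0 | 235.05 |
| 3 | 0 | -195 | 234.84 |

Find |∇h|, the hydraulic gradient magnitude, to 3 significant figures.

0.00219

∂h/∂x = (235.05 − 234.55) / (-310 − 0) = -0.001613
∂h/∂y = (234.84 − 234.55) / (-195 − 0) = -0.001487
|∇h| = √(-0.001613² + -0.001487²) = 0.002194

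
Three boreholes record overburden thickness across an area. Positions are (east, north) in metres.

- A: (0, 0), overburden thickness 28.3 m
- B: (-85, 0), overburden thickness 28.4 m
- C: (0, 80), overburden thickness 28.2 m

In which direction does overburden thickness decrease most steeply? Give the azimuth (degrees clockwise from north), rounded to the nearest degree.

043°

∂d/∂x = (28.4 − 28.3) / (-85 − 0) = -0.001176
∂d/∂y = (28.2 − 28.3) / (80 − 0) = -0.001250
Steepest decrease is along −∇f: components (+0.001176 E, +0.001250 N).
Azimuth = atan2(+0.001176, +0.001250) = 43.3° ≈ 043°.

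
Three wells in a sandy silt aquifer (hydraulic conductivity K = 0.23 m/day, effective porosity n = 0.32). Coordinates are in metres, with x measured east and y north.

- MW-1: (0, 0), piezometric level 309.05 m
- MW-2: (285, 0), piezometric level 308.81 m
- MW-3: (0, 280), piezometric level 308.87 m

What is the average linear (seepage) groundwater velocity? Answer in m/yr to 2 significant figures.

0.28 m/yr

∂h/∂x = (308.81 − 309.05) / (285 − 0) = -0.0008421
∂h/∂y = (308.87 − 309.05) / (280 − 0) = -0.0006429
|∇h| = √(-0.0008421² + -0.0006429²) = 0.001059
Seepage velocity v = K·i/n = 0.23 × 0.001059 / 0.32 = 0.0007612 m/day = 0.278 m/yr.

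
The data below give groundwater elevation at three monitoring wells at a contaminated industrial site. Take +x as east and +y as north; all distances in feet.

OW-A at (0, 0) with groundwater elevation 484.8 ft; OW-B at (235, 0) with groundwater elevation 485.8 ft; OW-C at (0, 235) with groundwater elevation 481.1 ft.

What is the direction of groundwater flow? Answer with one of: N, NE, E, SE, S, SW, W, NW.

N

∂h/∂x = (485.8 − 484.8) / (235 − 0) = +0.004255
∂h/∂y = (481.1 − 484.8) / (235 − 0) = -0.01574
Flow = −∇h = (-0.004255 east, +0.01574 north), which points north.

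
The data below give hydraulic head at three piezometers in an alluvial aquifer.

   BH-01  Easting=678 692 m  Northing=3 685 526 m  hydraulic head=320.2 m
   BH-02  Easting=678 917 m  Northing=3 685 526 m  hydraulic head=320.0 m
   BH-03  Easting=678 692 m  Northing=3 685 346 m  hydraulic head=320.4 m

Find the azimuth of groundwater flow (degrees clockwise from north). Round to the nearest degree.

∂h/∂x = (320.0 − 320.2) / (678917 − 678692) = -0.0008889
∂h/∂y = (320.4 − 320.2) / (3685346 − 3685526) = -0.001111
Flow direction (−∇h) has components (+0.0008889 E, +0.001111 N).
Azimuth = atan2(E, N) = atan2(+0.0008889, +0.001111) = 38.7° ≈ 039°.

039°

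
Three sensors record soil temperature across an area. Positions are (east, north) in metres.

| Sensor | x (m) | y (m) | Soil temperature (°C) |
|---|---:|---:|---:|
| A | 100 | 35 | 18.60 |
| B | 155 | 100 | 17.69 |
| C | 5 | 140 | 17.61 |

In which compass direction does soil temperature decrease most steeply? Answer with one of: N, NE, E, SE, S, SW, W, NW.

N

Differences from A: to B (Δx, Δy, Δh) = (55, 65, -0.91); to C = (-95, 105, -0.99).
Solve a·Δx + b·Δy = ΔT: det = 55·105 − (-95)·65 = 11950.
∂T/∂x = [(-0.91)·105 − (-0.99)·65] / 11950 = -0.002611
∂T/∂y = [55·(-0.99) − (-95)·(-0.91)] / 11950 = -0.01179
Steepest decrease is along −∇f = (+0.002611 E, +0.01179 N) → north.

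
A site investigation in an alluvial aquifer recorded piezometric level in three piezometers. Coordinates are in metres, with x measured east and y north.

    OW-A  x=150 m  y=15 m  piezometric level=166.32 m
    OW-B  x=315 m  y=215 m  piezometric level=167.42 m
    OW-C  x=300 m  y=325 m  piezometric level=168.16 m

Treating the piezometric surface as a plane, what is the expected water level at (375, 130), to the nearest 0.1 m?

166.8 m

Taking OW-A as reference: OW-B−OW-A = (165, 200, +1.10); OW-C−OW-A = (150, 310, +1.84).
Solve a·Δx + b·Δy = Δh: det = 165·310 − 150·200 = 21150.
∂h/∂x = [(+1.10)·310 − (+1.84)·200] / 21150 = -0.001277
∂h/∂y = [165·(+1.84) − 150·(+1.10)] / 21150 = +0.006553
h(375, 130) = 166.32 + (-0.001277)·(225) + (+0.006553)·(115) = 166.32 -0.287 +0.754 = 166.786 m.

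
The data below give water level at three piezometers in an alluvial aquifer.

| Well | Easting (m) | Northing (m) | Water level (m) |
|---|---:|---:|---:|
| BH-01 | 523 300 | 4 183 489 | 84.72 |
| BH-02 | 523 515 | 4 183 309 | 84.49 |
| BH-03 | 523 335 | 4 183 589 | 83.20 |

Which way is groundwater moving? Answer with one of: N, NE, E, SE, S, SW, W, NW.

Differences from BH-01: to BH-02 (Δx, Δy, Δh) = (215, -180, -0.23); to BH-03 = (35, 100, -1.52).
Determinant of the coordinate differences = 215·100 − 35·(-180) = 27800.
∂h/∂x = [(-0.23)·100 − (-1.52)·(-180)] / 27800 = -0.01067
∂h/∂y = [215·(-1.52) − 35·(-0.23)] / 27800 = -0.01147
Flow = −∇h = (+0.01067 east, +0.01147 north), which points northeast.

NE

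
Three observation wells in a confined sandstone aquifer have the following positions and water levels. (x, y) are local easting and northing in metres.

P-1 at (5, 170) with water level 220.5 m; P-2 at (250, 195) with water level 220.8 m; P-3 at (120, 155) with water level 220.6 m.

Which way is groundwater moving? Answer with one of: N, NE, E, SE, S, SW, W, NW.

SW

Differences from P-1: to P-2 (Δx, Δy, Δh) = (245, 25, +0.3); to P-3 = (115, -15, +0.1).
Solve a·Δx + b·Δy = Δh: det = 245·(-15) − 115·25 = -6550.
∂h/∂x = [(+0.3)·(-15) − (+0.1)·25] / -6550 = +0.001069
∂h/∂y = [245·(+0.1) − 115·(+0.3)] / -6550 = +0.001527
Flow = −∇h = (-0.001069 east, -0.001527 north), which points southwest.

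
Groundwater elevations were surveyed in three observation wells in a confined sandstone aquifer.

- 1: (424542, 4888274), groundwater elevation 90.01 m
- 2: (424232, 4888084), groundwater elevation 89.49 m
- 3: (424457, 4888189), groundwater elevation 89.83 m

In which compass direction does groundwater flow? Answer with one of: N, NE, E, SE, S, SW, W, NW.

With h = a·x + b·y + c and 1 as origin, the differences give:
  (-310)·a + (-190)·b = -0.52
  (-85)·a + (-85)·b = -0.18
Eliminate b (×(-85) and ×(-190), subtract): 10200·a = 10.000 → a = ∂h/∂x = +0.0009804
Back-substitute: b = ∂h/∂y = +0.001137.
Flow = −∇h = (-0.0009804 east, -0.001137 north), which points southwest.

SW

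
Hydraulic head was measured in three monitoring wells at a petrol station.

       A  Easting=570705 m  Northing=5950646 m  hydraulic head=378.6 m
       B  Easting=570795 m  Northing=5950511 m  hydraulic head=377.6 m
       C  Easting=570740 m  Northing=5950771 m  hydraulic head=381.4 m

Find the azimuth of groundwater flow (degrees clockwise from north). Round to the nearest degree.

With h = a·x + b·y + c and A as origin, the differences give:
  90·a + (-135)·b = -1.0
  35·a + 125·b = +2.8
Eliminate b (×125 and ×(-135), subtract): 15975·a = 253.00 → a = ∂h/∂x = +0.01584
Back-substitute: b = ∂h/∂y = +0.01797.
Flow direction (−∇h) has components (-0.01584 E, -0.01797 N).
Azimuth = atan2(E, N) = atan2(-0.01584, -0.01797) = 221.4° ≈ 221°.

221°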